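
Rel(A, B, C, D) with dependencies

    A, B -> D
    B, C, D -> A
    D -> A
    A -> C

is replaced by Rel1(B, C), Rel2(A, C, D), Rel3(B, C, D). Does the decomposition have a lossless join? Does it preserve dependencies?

Lossless test (chase): Rows 2 and 3 agree on D; apply D→A and equate their A entries. Row 3 is now all distinguished symbols — the join is lossless.
Dependency preservation: the restricted closure of {A, B} across the fragments never reaches {D}, so A, B → D cannot be enforced without a join — not preserved.

lossless but not dependency-preserving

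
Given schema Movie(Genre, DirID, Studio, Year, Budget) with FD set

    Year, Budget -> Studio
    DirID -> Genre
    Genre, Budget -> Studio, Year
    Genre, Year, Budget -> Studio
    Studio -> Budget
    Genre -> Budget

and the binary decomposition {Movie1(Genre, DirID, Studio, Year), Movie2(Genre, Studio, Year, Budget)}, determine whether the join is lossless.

Common attributes: Movie1 ∩ Movie2 = {Genre, Studio, Year}.
Closure of {Genre, Studio, Year}: Studio → Budget applies, adding Budget. So (Genre, Studio, Year)⁺ = {Genre, Studio, Year, Budget}.
This closure contains every attribute of Movie2, so Movie1 ∩ Movie2 → Movie2. The join is lossless.

Yes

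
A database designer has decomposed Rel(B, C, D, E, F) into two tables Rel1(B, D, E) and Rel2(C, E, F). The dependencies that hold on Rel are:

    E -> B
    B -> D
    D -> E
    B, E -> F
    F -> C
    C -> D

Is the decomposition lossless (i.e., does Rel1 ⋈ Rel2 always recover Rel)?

Yes

Common attributes: Rel1 ∩ Rel2 = {E}.
Closure of {E}: E → B applies, adding B; B → D applies, adding D; B, E → F applies, adding F; F → C applies, adding C. So (E)⁺ = {B, C, D, E, F}.
This closure contains every attribute of Rel1, so Rel1 ∩ Rel2 → Rel1. The join is lossless.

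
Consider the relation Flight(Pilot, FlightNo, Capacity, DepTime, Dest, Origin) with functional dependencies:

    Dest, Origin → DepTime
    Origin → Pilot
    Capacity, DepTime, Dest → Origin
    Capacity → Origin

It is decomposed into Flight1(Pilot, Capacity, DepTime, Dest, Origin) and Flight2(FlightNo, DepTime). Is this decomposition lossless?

Common attributes: Flight1 ∩ Flight2 = {DepTime}.
No dependency enlarges {DepTime}, so (DepTime)⁺ = {DepTime}.
The closure contains neither all of Flight1 = {Pilot, Capacity, DepTime, Dest, Origin} nor all of Flight2 = {FlightNo, DepTime}, so the common attributes are not a superkey of either fragment. The join is lossy.

No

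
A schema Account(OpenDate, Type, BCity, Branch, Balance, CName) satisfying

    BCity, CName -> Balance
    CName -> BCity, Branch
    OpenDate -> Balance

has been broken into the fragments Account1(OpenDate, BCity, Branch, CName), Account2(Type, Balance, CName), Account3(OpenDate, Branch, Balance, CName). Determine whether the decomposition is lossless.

Chase test. Columns are OpenDate, Type, BCity, Branch, Balance, CName; row i has aⱼ where attribute j ∈ Accounti, else bᵢⱼ.
Initial tableau (one row per fragment):
  row 1: a1 b12 a3 a4 b15 a6
  row 2: b21 a2 b23 b24 a5 a6
  row 3: a1 b32 b33 a4 a5 a6
Rows 1 and 2 agree on CName; apply CName→BCity, Branch and equate their BCity, Branch entries.
Rows 1 and 3 agree on CName; apply CName→BCity, Branch and equate their BCity, Branch entries.
Rows 1 and 3 agree on OpenDate; apply OpenDate→Balance and equate their Balance entries.
No row becomes fully distinguished — the join is lossy.

No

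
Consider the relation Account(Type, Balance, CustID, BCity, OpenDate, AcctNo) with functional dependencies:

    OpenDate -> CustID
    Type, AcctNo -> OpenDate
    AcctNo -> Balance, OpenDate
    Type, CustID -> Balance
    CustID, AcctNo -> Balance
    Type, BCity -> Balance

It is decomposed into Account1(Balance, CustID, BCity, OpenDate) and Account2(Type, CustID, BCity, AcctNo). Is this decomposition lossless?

Common attributes: Account1 ∩ Account2 = {CustID, BCity}.
No dependency enlarges {CustID, BCity}, so (CustID, BCity)⁺ = {CustID, BCity}.
The closure contains neither all of Account1 = {Balance, CustID, BCity, OpenDate} nor all of Account2 = {Type, CustID, BCity, AcctNo}, so the common attributes are not a superkey of either fragment. The join is lossy.

No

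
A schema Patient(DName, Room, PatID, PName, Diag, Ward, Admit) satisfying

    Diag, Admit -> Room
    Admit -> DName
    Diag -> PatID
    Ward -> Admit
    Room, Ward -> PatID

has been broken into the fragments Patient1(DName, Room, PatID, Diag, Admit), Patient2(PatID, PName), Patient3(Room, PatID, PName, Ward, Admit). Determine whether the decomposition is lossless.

No

Chase test. Columns are DName, Room, PatID, PName, Diag, Ward, Admit; row i has aⱼ where attribute j ∈ Patienti, else bᵢⱼ.
Initial tableau (one row per fragment):
  row 1: a1 a2 a3 b14 a5 b16 a7
  row 2: b21 b22 a3 a4 b25 b26 b27
  row 3: b31 a2 a3 a4 b35 a6 a7
Rows 1 and 3 agree on Admit; apply Admit→DName and equate their DName entries.
No row becomes fully distinguished — the join is lossy.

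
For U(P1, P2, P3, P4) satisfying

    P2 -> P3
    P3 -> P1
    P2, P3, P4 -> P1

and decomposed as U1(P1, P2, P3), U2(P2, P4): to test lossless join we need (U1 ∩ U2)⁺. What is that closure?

P1, P2, P3

U1 ∩ U2 = {P2}.
P2 → P3 applies, adding P3
P3 → P1 applies, adding P1
Closure: {P1, P2, P3}.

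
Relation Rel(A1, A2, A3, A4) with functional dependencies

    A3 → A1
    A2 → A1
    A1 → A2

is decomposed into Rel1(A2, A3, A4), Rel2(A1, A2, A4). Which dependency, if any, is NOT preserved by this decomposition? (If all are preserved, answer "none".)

A3 → A1: restricted closure across fragments reaches A1.
A2 → A1 lies within Rel2.
A1 → A2 lies within Rel2.
Every dependency is enforceable on the fragments, so the decomposition is dependency-preserving.

none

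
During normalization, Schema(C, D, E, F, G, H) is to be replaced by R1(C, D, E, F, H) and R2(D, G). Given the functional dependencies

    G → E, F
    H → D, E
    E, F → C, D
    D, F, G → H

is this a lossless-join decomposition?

No

Common attributes: R1 ∩ R2 = {D}.
No dependency enlarges {D}, so (D)⁺ = {D}.
The closure contains neither all of R1 = {C, D, E, F, H} nor all of R2 = {D, G}, so the common attributes are not a superkey of either fragment. The join is lossy.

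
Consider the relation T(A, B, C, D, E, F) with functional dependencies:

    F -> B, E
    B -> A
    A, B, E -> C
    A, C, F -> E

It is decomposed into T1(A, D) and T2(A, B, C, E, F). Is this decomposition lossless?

No

Common attributes: T1 ∩ T2 = {A}.
No dependency enlarges {A}, so (A)⁺ = {A}.
The closure contains neither all of T1 = {A, D} nor all of T2 = {A, B, C, E, F}, so the common attributes are not a superkey of either fragment. The join is lossy.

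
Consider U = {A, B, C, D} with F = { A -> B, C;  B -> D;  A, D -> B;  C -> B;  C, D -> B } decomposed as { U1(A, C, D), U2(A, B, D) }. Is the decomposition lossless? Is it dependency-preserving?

lossless but not dependency-preserving

Lossless test: (A, D)⁺ = {A, B, C, D}, which contains all of one fragment — lossless.
Dependency preservation: the restricted closure of {C} across the fragments never reaches {B}, so C → B cannot be enforced without a join — not preserved.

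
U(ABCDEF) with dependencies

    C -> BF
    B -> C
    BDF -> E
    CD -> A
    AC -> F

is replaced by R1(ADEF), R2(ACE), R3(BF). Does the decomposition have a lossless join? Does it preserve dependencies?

lossy and not dependency-preserving

Lossless test (chase): applying each FD to every pair of rows produces no changes in the tableau, so no row becomes fully distinguished — the join is lossy.
Dependency preservation: the restricted closure of {C} across the fragments never reaches {BF}, so C → BF cannot be enforced without a join — not preserved.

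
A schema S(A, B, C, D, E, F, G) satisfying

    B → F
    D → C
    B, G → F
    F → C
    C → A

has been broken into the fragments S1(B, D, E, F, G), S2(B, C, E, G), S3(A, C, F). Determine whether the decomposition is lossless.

Yes

Chase test. Columns are A, B, C, D, E, F, G; row i has aⱼ where attribute j ∈ Si, else bᵢⱼ.
Initial tableau (one row per fragment):
  row 1: b11 a2 b13 a4 a5 a6 a7
  row 2: b21 a2 a3 b24 a5 b26 a7
  row 3: a1 b32 a3 b34 b35 a6 b37
Rows 1 and 2 agree on B; apply B→F and equate their F entries.
Rows 1 and 2 agree on F; apply F→C and equate their C entries.
Rows 1 and 2 agree on C; apply C→A and equate their A entries.
Rows 1 and 3 agree on C; apply C→A and equate their A entries.
Row 1 is now all distinguished symbols — the join is lossless.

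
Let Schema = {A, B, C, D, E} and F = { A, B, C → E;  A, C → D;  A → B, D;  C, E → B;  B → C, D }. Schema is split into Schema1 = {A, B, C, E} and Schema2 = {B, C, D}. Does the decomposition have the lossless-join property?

Common attributes: Schema1 ∩ Schema2 = {B, C}.
Closure of {B, C}: B → C, D applies, adding D. So (B, C)⁺ = {B, C, D}.
This closure contains every attribute of Schema2, so Schema1 ∩ Schema2 → Schema2. The join is lossless.

Yes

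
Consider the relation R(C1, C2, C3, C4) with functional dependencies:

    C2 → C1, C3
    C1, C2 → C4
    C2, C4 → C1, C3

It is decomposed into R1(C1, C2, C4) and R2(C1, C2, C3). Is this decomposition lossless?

Common attributes: R1 ∩ R2 = {C1, C2}.
Closure of {C1, C2}: C2 → C1, C3 applies, adding C3; C1, C2 → C4 applies, adding C4. So (C1, C2)⁺ = {C1, C2, C3, C4}.
This closure contains every attribute of R1, so R1 ∩ R2 → R1. The join is lossless.

Yes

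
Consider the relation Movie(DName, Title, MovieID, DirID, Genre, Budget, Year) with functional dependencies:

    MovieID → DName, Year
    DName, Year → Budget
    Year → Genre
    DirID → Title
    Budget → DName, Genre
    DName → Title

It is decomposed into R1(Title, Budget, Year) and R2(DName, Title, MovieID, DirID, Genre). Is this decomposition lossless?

Common attributes: R1 ∩ R2 = {Title}.
No dependency enlarges {Title}, so (Title)⁺ = {Title}.
The closure contains neither all of R1 = {Title, Budget, Year} nor all of R2 = {DName, Title, MovieID, DirID, Genre}, so the common attributes are not a superkey of either fragment. The join is lossy.

No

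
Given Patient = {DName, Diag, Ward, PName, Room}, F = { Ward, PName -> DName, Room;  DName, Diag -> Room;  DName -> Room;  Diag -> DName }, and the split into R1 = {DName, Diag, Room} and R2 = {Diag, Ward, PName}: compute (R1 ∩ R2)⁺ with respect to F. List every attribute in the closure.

DName, Diag, Room

R1 ∩ R2 = {Diag}.
Diag → DName applies, adding DName
DName, Diag → Room applies, adding Room
Closure: {DName, Diag, Room}.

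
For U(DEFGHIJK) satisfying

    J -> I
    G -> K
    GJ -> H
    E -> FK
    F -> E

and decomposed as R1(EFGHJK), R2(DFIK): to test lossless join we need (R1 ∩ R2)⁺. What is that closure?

R1 ∩ R2 = {FK}.
F → E applies, adding E
Closure: {EFK}.

EFK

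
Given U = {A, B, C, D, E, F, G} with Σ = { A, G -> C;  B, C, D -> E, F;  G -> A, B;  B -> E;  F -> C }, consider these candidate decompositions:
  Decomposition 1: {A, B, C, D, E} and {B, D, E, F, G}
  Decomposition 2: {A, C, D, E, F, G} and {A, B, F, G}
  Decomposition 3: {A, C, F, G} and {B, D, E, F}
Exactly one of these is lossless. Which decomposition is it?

Decomposition 2

Decomposition 1: common = {B, D, E}, closure = {B, D, E} → lossy.
Decomposition 2: common = {A, F, G}, closure = {A, B, C, E, F, G} → lossless.
Decomposition 3: common = {F}, closure = {C, F} → lossy.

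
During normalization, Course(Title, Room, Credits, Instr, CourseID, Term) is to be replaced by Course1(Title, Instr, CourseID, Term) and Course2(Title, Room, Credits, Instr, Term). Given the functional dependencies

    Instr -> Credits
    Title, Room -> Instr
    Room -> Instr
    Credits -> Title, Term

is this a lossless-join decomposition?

Common attributes: Course1 ∩ Course2 = {Title, Instr, Term}.
Closure of {Title, Instr, Term}: Instr → Credits applies, adding Credits. So (Title, Instr, Term)⁺ = {Title, Credits, Instr, Term}.
The closure contains neither all of Course1 = {Title, Instr, CourseID, Term} nor all of Course2 = {Title, Room, Credits, Instr, Term}, so the common attributes are not a superkey of either fragment. The join is lossy.

No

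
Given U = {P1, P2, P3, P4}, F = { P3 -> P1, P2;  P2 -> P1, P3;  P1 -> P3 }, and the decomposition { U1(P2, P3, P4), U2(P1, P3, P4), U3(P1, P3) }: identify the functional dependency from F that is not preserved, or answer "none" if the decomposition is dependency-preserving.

P3 → P1, P2: restricted closure across fragments reaches P1, P2.
P2 → P1, P3: restricted closure across fragments reaches P1, P3.
P1 → P3 lies within U2.
Every dependency is enforceable on the fragments, so the decomposition is dependency-preserving.

none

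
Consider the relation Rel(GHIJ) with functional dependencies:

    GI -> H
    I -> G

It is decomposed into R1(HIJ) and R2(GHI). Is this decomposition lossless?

Yes

Common attributes: R1 ∩ R2 = {HI}.
Closure of {HI}: I → G applies, adding G. So (HI)⁺ = {GHI}.
This closure contains every attribute of R2, so R1 ∩ R2 → R2. The join is lossless.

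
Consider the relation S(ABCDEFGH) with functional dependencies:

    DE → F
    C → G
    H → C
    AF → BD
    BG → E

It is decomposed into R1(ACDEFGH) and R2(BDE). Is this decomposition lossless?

No

Common attributes: R1 ∩ R2 = {DE}.
Closure of {DE}: DE → F applies, adding F. So (DE)⁺ = {DEF}.
The closure contains neither all of R1 = {ACDEFGH} nor all of R2 = {BDE}, so the common attributes are not a superkey of either fragment. The join is lossy.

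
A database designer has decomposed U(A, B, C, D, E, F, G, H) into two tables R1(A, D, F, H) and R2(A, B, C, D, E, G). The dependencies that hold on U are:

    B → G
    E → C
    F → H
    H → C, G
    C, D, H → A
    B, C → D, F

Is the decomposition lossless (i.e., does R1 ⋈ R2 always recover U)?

Common attributes: R1 ∩ R2 = {A, D}.
No dependency enlarges {A, D}, so (A, D)⁺ = {A, D}.
The closure contains neither all of R1 = {A, D, F, H} nor all of R2 = {A, B, C, D, E, G}, so the common attributes are not a superkey of either fragment. The join is lossy.

No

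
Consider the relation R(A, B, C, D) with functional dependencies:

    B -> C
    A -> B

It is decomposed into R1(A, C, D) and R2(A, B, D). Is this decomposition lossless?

Yes

Common attributes: R1 ∩ R2 = {A, D}.
Closure of {A, D}: A → B applies, adding B; B → C applies, adding C. So (A, D)⁺ = {A, B, C, D}.
This closure contains every attribute of R1, so R1 ∩ R2 → R1. The join is lossless.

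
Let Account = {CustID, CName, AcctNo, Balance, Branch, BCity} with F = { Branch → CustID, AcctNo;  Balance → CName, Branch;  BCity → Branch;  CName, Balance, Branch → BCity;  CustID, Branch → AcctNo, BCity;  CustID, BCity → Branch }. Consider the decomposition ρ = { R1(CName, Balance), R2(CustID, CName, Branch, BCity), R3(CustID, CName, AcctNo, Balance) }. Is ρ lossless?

Chase test. Columns are CustID, CName, AcctNo, Balance, Branch, BCity; row i has aⱼ where attribute j ∈ Ri, else bᵢⱼ.
Initial tableau (one row per fragment):
  row 1: b11 a2 b13 a4 b15 b16
  row 2: a1 a2 b23 b24 a5 a6
  row 3: a1 a2 a3 a4 b35 b36
Rows 1 and 3 agree on Balance; apply Balance→CName, Branch and equate their CName, Branch entries.
Rows 1 and 3 agree on CName, Balance, Branch; apply CName, Balance, Branch→BCity and equate their BCity entries.
Rows 1 and 3 agree on Branch; apply Branch→CustID, AcctNo and equate their CustID, AcctNo entries.
No row becomes fully distinguished — the join is lossy.

No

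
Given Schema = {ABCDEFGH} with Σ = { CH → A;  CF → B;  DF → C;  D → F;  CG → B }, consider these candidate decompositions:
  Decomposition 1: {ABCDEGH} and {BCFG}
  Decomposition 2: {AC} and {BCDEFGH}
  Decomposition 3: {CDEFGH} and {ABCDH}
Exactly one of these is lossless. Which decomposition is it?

Decomposition 3

Decomposition 1: common = {BCG}, closure = {BCG} → lossy.
Decomposition 2: common = {C}, closure = {C} → lossy.
Decomposition 3: common = {CDH}, closure = {ABCDFH} → lossless.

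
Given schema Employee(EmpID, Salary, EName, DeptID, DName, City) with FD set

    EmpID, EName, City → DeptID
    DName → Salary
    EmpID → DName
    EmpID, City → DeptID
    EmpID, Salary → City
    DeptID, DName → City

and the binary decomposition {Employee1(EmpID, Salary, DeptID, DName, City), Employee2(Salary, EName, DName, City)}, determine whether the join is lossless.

Common attributes: Employee1 ∩ Employee2 = {Salary, DName, City}.
No dependency enlarges {Salary, DName, City}, so (Salary, DName, City)⁺ = {Salary, DName, City}.
The closure contains neither all of Employee1 = {EmpID, Salary, DeptID, DName, City} nor all of Employee2 = {Salary, EName, DName, City}, so the common attributes are not a superkey of either fragment. The join is lossy.

No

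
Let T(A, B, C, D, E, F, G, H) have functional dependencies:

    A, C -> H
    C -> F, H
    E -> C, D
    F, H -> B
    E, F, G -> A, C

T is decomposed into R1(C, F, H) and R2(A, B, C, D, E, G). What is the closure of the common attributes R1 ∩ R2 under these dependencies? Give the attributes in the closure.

R1 ∩ R2 = {C}.
C → F, H applies, adding F, H
F, H → B applies, adding B
Closure: {B, C, F, H}.

B, C, F, H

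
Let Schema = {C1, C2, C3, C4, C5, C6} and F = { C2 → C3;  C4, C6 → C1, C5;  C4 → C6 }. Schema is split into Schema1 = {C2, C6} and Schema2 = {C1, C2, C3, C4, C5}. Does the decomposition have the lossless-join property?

Common attributes: Schema1 ∩ Schema2 = {C2}.
Closure of {C2}: C2 → C3 applies, adding C3. So (C2)⁺ = {C2, C3}.
The closure contains neither all of Schema1 = {C2, C6} nor all of Schema2 = {C1, C2, C3, C4, C5}, so the common attributes are not a superkey of either fragment. The join is lossy.

No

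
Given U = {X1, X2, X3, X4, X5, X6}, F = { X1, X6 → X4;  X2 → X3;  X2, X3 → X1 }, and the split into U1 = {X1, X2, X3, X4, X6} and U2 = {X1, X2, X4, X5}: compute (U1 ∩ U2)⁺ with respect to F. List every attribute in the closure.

U1 ∩ U2 = {X1, X2, X4}.
X2 → X3 applies, adding X3
Closure: {X1, X2, X3, X4}.

X1, X2, X3, X4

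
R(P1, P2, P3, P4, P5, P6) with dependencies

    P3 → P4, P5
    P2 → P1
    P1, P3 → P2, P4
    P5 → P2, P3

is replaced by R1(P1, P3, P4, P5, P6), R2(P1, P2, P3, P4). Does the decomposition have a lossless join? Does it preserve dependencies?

lossless and dependency-preserving

Lossless test: (P1, P3, P4)⁺ = {P1, P2, P3, P4, P5}, which contains all of one fragment — lossless.
Dependency preservation: P5 → P2, P3 is not contained in any single fragment, but the restricted closure of its left-hand side across the fragments still reaches the right-hand side; the remaining FDs each lie inside some fragment. All dependencies are preserved.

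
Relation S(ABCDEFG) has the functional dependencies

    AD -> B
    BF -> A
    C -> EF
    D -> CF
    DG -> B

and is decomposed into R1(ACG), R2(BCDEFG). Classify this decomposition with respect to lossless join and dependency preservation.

lossy and not dependency-preserving

Lossless test: (CG)⁺ = {CEFG}, which is a superkey of neither fragment — lossy.
Dependency preservation: the restricted closure of {AD} across the fragments never reaches {B}, so AD → B cannot be enforced without a join — not preserved.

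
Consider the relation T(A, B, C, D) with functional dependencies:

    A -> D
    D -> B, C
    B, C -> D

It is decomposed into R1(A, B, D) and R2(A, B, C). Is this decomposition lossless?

Common attributes: R1 ∩ R2 = {A, B}.
Closure of {A, B}: A → D applies, adding D; D → B, C applies, adding C. So (A, B)⁺ = {A, B, C, D}.
This closure contains every attribute of R1, so R1 ∩ R2 → R1. The join is lossless.

Yes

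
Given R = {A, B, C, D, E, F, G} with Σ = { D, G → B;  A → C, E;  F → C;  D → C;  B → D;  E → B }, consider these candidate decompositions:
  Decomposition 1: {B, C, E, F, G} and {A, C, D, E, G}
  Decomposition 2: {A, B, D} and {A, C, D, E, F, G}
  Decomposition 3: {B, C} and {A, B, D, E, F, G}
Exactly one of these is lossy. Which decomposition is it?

Decomposition 1: common = {C, E, G}, closure = {B, C, D, E, G} → lossy.
Decomposition 2: common = {A, D}, closure = {A, B, C, D, E} → lossless.
Decomposition 3: common = {B}, closure = {B, C, D} → lossless.

Decomposition 1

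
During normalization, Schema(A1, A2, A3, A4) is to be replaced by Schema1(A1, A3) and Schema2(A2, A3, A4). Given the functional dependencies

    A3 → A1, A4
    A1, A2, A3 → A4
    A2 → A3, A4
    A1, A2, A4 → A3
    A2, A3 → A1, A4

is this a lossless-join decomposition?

Yes

Common attributes: Schema1 ∩ Schema2 = {A3}.
Closure of {A3}: A3 → A1, A4 applies, adding A1, A4. So (A3)⁺ = {A1, A3, A4}.
This closure contains every attribute of Schema1, so Schema1 ∩ Schema2 → Schema1. The join is lossless.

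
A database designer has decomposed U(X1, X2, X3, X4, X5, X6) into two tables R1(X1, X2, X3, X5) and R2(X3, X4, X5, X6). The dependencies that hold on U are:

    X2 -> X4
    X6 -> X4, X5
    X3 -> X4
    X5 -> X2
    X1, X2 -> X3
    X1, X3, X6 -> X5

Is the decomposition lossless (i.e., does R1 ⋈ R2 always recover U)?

No

Common attributes: R1 ∩ R2 = {X3, X5}.
Closure of {X3, X5}: X3 → X4 applies, adding X4; X5 → X2 applies, adding X2. So (X3, X5)⁺ = {X2, X3, X4, X5}.
The closure contains neither all of R1 = {X1, X2, X3, X5} nor all of R2 = {X3, X4, X5, X6}, so the common attributes are not a superkey of either fragment. The join is lossy.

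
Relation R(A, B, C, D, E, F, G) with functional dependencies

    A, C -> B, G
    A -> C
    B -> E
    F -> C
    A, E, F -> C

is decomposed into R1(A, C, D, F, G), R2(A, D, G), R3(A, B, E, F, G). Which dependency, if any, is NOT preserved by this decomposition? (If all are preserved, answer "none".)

A, C → B, G: restricted closure across fragments reaches B, G.
A → C lies within R1.
B → E lies within R3.
F → C lies within R1.
A, E, F → C: restricted closure across fragments reaches C.
Every dependency is enforceable on the fragments, so the decomposition is dependency-preserving.

none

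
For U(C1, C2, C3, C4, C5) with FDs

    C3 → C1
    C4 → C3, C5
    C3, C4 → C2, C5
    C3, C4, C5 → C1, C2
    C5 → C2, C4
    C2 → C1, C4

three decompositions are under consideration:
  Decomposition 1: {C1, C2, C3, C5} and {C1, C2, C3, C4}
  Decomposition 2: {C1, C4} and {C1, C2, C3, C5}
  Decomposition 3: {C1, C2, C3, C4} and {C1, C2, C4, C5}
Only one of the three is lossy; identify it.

Decomposition 2

Decomposition 1: common = {C1, C2, C3}, closure = {C1, C2, C3, C4, C5} → lossless.
Decomposition 2: common = {C1}, closure = {C1} → lossy.
Decomposition 3: common = {C1, C2, C4}, closure = {C1, C2, C3, C4, C5} → lossless.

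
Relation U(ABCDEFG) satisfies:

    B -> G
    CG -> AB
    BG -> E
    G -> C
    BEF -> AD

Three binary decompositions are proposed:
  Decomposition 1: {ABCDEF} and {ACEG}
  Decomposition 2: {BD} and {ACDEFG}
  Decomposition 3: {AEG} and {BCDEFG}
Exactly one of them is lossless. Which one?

Decomposition 3

Decomposition 1: common = {ACE}, closure = {ACE} → lossy.
Decomposition 2: common = {D}, closure = {D} → lossy.
Decomposition 3: common = {EG}, closure = {ABCEG} → lossless.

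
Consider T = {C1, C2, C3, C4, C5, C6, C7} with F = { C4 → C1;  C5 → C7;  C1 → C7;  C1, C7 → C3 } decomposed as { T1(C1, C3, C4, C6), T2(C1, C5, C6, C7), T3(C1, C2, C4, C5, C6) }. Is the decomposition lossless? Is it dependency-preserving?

lossless and dependency-preserving

Lossless test (chase): Rows 2 and 3 agree on C5; apply C5→C7 and equate their C7 entries. Rows 1 and 2 agree on C1; apply C1→C7 and equate their C7 entries. Rows 1 and 2 agree on C1, C7; apply C1, C7→C3 and equate their C3 entries. Rows 1 and 3 agree on C1, C7; apply C1, C7→C3 and equate their C3 entries. Row 3 is now all distinguished symbols — the join is lossless.
Dependency preservation: C1, C7 → C3 is not contained in any single fragment, but the restricted closure of its left-hand side across the fragments still reaches the right-hand side; the remaining FDs each lie inside some fragment. All dependencies are preserved.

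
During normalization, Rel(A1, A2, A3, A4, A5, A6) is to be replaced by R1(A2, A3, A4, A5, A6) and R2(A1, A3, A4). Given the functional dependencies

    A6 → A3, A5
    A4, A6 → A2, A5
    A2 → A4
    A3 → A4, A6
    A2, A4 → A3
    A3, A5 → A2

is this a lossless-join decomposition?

Yes

Common attributes: R1 ∩ R2 = {A3, A4}.
Closure of {A3, A4}: A3 → A4, A6 applies, adding A6; A6 → A3, A5 applies, adding A5; A4, A6 → A2, A5 applies, adding A2. So (A3, A4)⁺ = {A2, A3, A4, A5, A6}.
This closure contains every attribute of R1, so R1 ∩ R2 → R1. The join is lossless.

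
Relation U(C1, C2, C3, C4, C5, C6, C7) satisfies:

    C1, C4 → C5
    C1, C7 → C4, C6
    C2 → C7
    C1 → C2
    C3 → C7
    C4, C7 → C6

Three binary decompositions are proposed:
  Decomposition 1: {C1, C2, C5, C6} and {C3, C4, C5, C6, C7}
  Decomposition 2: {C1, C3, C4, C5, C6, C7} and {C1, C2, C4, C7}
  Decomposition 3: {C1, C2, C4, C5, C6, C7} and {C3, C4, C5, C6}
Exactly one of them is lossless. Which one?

Decomposition 2

Decomposition 1: common = {C5, C6}, closure = {C5, C6} → lossy.
Decomposition 2: common = {C1, C4, C7}, closure = {C1, C2, C4, C5, C6, C7} → lossless.
Decomposition 3: common = {C4, C5, C6}, closure = {C4, C5, C6} → lossy.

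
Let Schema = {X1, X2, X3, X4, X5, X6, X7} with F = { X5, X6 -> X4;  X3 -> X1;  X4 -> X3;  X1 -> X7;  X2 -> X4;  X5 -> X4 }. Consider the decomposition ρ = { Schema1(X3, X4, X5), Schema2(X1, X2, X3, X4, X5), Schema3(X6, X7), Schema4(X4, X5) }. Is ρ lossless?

No

Chase test. Columns are X1, X2, X3, X4, X5, X6, X7; row i has aⱼ where attribute j ∈ Schemai, else bᵢⱼ.
Initial tableau (one row per fragment):
  row 1: b11 b12 a3 a4 a5 b16 b17
  row 2: a1 a2 a3 a4 a5 b26 b27
  row 3: b31 b32 b33 b34 b35 a6 a7
  row 4: b41 b42 b43 a4 a5 b46 b47
Rows 1 and 2 agree on X3; apply X3→X1 and equate their X1 entries.
Rows 1 and 4 agree on X4; apply X4→X3 and equate their X3 entries.
Rows 1 and 2 agree on X1; apply X1→X7 and equate their X7 entries.
Rows 1 and 4 agree on X3; apply X3→X1 and equate their X1 entries.
Rows 1 and 4 agree on X1; apply X1→X7 and equate their X7 entries.
No row becomes fully distinguished — the join is lossy.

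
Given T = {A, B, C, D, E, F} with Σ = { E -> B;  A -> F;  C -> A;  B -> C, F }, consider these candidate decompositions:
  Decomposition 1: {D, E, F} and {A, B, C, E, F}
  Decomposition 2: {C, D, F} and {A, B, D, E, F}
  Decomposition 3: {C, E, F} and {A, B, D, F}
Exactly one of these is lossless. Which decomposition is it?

Decomposition 1

Decomposition 1: common = {E, F}, closure = {A, B, C, E, F} → lossless.
Decomposition 2: common = {D, F}, closure = {D, F} → lossy.
Decomposition 3: common = {F}, closure = {F} → lossy.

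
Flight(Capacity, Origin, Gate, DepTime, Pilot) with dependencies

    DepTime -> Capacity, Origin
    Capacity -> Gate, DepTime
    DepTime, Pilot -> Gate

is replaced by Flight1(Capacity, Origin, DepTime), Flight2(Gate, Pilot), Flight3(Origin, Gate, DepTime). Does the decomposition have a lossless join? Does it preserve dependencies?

Lossless test (chase): Rows 1 and 3 agree on DepTime; apply DepTime→Capacity, Origin and equate their Capacity, Origin entries. Rows 1 and 3 agree on Capacity; apply Capacity→Gate, DepTime and equate their Gate, DepTime entries. No row becomes fully distinguished — the join is lossy.
Dependency preservation: Capacity → Gate, DepTime; DepTime, Pilot → Gate are not contained in any single fragment, but the restricted closure of each left-hand side across the fragments still reaches the right-hand side; the remaining FDs each lie inside some fragment. All dependencies are preserved.

lossy but dependency-preserving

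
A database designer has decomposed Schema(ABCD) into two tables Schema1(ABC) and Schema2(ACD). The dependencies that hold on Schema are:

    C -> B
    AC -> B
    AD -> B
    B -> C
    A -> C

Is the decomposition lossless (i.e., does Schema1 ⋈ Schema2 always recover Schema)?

Common attributes: Schema1 ∩ Schema2 = {AC}.
Closure of {AC}: C → B applies, adding B. So (AC)⁺ = {ABC}.
This closure contains every attribute of Schema1, so Schema1 ∩ Schema2 → Schema1. The join is lossless.

Yes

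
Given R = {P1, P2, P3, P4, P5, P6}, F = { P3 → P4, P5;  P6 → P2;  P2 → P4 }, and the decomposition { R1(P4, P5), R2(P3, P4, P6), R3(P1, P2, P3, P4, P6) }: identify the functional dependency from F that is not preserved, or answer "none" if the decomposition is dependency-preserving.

Check P3 → P4, P5: no single fragment contains all of {P3, P4, P5}, and the restricted closure of {P3} across the fragments never reaches {P4, P5}.
P6 → P2 is preserved.
P2 → P4 is preserved.

P3 → P4, P5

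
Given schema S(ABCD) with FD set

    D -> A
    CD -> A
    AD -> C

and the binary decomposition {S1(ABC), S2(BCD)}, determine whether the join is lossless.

No

Common attributes: S1 ∩ S2 = {BC}.
No dependency enlarges {BC}, so (BC)⁺ = {BC}.
The closure contains neither all of S1 = {ABC} nor all of S2 = {BCD}, so the common attributes are not a superkey of either fragment. The join is lossy.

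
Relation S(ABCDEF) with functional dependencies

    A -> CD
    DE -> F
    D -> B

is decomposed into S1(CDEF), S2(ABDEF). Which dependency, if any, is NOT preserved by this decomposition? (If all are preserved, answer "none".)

Check A → CD: no single fragment contains all of {ACD}, and the restricted closure of {A} across the fragments never reaches {CD}.
DE → F is preserved.
D → B is preserved.

A -> CD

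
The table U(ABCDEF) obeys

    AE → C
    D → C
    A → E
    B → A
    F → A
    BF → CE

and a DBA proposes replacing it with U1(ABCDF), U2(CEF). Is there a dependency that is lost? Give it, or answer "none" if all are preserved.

A → E

Check A → E: no single fragment contains all of {AE}, and the restricted closure of {A} across the fragments never reaches {E}.
AE → C is preserved.
D → C is preserved.
B → A is preserved.
F → A is preserved.
BF → CE is preserved.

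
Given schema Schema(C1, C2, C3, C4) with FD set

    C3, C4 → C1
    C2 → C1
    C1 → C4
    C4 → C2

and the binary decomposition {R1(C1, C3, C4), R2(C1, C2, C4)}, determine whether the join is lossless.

Common attributes: R1 ∩ R2 = {C1, C4}.
Closure of {C1, C4}: C4 → C2 applies, adding C2. So (C1, C4)⁺ = {C1, C2, C4}.
This closure contains every attribute of R2, so R1 ∩ R2 → R2. The join is lossless.

Yes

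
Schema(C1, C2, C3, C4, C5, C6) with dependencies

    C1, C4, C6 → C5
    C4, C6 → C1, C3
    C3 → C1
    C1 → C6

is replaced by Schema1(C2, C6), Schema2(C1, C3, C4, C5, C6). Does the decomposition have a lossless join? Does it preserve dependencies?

lossy but dependency-preserving

Lossless test: (C6)⁺ = {C6}, which is a superkey of neither fragment — lossy.
Dependency preservation: every FD's attributes lie within a single fragment, so each can be enforced locally — preserved.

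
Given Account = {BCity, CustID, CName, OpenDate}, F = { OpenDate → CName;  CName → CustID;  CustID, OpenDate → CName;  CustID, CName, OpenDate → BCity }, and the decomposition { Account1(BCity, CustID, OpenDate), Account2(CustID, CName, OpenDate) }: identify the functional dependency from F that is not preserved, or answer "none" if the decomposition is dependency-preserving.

none

OpenDate → CName lies within Account2.
CName → CustID lies within Account2.
CustID, OpenDate → CName lies within Account2.
CustID, CName, OpenDate → BCity: restricted closure across fragments reaches BCity.
Every dependency is enforceable on the fragments, so the decomposition is dependency-preserving.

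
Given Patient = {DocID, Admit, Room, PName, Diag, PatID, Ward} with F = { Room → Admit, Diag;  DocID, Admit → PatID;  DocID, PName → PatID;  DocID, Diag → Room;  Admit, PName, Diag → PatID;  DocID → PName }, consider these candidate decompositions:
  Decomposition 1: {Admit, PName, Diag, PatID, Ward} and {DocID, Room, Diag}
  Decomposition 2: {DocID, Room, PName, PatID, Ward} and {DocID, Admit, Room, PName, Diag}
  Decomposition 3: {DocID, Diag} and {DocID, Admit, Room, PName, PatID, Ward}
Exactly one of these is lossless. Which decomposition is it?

Decomposition 2

Decomposition 1: common = {Diag}, closure = {Diag} → lossy.
Decomposition 2: common = {DocID, Room, PName}, closure = {DocID, Admit, Room, PName, Diag, PatID} → lossless.
Decomposition 3: common = {DocID}, closure = {DocID, PName, PatID} → lossy.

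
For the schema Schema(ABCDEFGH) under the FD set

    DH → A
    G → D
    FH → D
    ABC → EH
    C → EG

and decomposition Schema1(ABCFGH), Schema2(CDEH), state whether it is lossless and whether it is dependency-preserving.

Lossless test: (CH)⁺ = {ACDEGH}, which contains all of one fragment — lossless.
Dependency preservation: the restricted closure of {DH} across the fragments never reaches {A}, so DH → A cannot be enforced without a join — not preserved.

lossless but not dependency-preserving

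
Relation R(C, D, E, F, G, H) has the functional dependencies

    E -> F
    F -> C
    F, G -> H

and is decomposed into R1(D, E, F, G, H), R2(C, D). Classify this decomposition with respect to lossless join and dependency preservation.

lossy and not dependency-preserving

Lossless test: (D)⁺ = {D}, which is a superkey of neither fragment — lossy.
Dependency preservation: the restricted closure of {F} across the fragments never reaches {C}, so F → C cannot be enforced without a join — not preserved.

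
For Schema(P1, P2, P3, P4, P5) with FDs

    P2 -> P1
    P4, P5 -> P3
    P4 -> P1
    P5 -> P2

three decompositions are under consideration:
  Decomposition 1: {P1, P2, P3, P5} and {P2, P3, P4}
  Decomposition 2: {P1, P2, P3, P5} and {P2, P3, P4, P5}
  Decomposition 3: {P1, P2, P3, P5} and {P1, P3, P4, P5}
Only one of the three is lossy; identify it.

Decomposition 1

Decomposition 1: common = {P2, P3}, closure = {P1, P2, P3} → lossy.
Decomposition 2: common = {P2, P3, P5}, closure = {P1, P2, P3, P5} → lossless.
Decomposition 3: common = {P1, P3, P5}, closure = {P1, P2, P3, P5} → lossless.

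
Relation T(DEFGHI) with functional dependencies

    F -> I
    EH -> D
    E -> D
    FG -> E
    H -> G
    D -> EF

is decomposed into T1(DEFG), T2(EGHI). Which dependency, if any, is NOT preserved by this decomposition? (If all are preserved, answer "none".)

F -> I

Check F → I: no single fragment contains all of {FI}, and the restricted closure of {F} across the fragments never reaches {I}.
EH → D is preserved.
E → D is preserved.
FG → E is preserved.
H → G is preserved.
D → EF is preserved.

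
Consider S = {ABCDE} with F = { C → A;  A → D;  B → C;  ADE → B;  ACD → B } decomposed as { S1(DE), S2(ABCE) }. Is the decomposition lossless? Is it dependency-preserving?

Lossless test: (E)⁺ = {E}, which is a superkey of neither fragment — lossy.
Dependency preservation: the restricted closure of {A} across the fragments never reaches {D}, so A → D cannot be enforced without a join — not preserved.

lossy and not dependency-preserving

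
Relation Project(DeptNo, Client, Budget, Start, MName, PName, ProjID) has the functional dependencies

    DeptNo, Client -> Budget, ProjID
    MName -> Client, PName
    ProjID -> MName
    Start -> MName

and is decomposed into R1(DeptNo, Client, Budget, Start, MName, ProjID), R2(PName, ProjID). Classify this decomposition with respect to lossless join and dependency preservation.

lossless but not dependency-preserving

Lossless test: (ProjID)⁺ = {Client, MName, PName, ProjID}, which contains all of one fragment — lossless.
Dependency preservation: the restricted closure of {MName} across the fragments never reaches {Client, PName}, so MName → Client, PName cannot be enforced without a join — not preserved.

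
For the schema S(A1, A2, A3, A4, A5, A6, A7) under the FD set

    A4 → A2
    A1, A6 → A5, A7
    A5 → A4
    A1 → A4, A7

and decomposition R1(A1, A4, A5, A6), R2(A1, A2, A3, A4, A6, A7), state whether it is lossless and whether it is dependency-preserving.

lossless and dependency-preserving

Lossless test: (A1, A4, A6)⁺ = {A1, A2, A4, A5, A6, A7}, which contains all of one fragment — lossless.
Dependency preservation: A1, A6 → A5, A7 is not contained in any single fragment, but the restricted closure of its left-hand side across the fragments still reaches the right-hand side; the remaining FDs each lie inside some fragment. All dependencies are preserved.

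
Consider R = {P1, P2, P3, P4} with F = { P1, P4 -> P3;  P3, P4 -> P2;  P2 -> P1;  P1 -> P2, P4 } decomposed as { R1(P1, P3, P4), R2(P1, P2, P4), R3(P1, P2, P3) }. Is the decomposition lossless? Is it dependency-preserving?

lossless and dependency-preserving

Lossless test (chase): Rows 1 and 2 agree on P1, P4; apply P1, P4→P3 and equate their P3 entries. Rows 1 and 2 agree on P3, P4; apply P3, P4→P2 and equate their P2 entries. Rows 1 and 3 agree on P1; apply P1→P2, P4 and equate their P2, P4 entries. Row 1 is now all distinguished symbols — the join is lossless.
Dependency preservation: P3, P4 → P2 is not contained in any single fragment, but the restricted closure of its left-hand side across the fragments still reaches the right-hand side; the remaining FDs each lie inside some fragment. All dependencies are preserved.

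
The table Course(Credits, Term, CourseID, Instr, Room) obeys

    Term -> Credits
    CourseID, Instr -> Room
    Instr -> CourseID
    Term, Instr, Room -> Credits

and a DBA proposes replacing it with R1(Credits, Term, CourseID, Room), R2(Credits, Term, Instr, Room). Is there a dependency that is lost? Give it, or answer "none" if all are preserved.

Check Instr → CourseID: no single fragment contains all of {CourseID, Instr}, and the restricted closure of {Instr} across the fragments never reaches {CourseID}.
Term → Credits is preserved.
CourseID, Instr → Room is preserved.
Term, Instr, Room → Credits is preserved.

Instr -> CourseID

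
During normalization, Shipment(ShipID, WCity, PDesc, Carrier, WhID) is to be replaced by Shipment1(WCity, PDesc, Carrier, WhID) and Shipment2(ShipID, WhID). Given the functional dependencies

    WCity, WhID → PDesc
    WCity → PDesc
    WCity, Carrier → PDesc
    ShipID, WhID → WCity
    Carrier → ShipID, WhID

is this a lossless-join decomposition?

Common attributes: Shipment1 ∩ Shipment2 = {WhID}.
No dependency enlarges {WhID}, so (WhID)⁺ = {WhID}.
The closure contains neither all of Shipment1 = {WCity, PDesc, Carrier, WhID} nor all of Shipment2 = {ShipID, WhID}, so the common attributes are not a superkey of either fragment. The join is lossy.

No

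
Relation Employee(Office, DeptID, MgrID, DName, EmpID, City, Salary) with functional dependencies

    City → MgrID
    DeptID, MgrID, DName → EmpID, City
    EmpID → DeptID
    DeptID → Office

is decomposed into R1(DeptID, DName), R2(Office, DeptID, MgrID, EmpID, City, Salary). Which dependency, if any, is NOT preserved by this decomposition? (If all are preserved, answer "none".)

DeptID, MgrID, DName → EmpID, City

Check DeptID, MgrID, DName → EmpID, City: no single fragment contains all of {DeptID, MgrID, DName, EmpID, City}, and the restricted closure of {DeptID, MgrID, DName} across the fragments never reaches {EmpID, City}.
City → MgrID is preserved.
EmpID → DeptID is preserved.
DeptID → Office is preserved.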